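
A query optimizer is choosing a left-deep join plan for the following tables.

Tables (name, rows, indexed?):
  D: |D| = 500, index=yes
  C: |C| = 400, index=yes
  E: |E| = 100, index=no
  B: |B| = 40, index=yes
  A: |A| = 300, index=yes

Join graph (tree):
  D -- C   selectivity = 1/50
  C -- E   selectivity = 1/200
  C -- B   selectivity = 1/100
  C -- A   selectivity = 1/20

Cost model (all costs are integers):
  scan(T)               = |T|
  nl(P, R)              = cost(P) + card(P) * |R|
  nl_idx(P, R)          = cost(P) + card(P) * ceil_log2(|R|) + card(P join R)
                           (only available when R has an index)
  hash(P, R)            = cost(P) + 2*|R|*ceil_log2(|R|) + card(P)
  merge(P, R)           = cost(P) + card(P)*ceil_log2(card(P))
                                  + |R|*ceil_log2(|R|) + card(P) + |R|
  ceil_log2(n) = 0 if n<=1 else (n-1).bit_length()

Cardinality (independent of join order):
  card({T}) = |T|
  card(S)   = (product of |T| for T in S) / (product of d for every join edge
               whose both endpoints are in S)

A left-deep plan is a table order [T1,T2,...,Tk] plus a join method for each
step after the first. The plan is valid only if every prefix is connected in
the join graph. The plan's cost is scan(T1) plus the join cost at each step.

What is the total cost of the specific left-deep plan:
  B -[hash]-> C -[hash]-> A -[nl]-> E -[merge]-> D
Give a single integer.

272240

step 1: scan B: cost=40, card=40
step 2: join C via hash
    card(P join C) = 40*400/(100) = 160
    cost = 40 + 2*400*9 + 40 = 7280
step 3: join A via hash
    card(P join A) = 160*300/(20) = 2400
    cost = 7280 + 2*300*9 + 160 = 12840
step 4: join E via nl
    card(P join E) = 2400*100/(200) = 1200
    cost = 12840 + 2400*100 = 252840
step 5: join D via merge
    card(P join D) = 1200*500/(50) = 12000
    cost = 252840 + 1200*11 + 500*9 + 1200 + 500 = 272240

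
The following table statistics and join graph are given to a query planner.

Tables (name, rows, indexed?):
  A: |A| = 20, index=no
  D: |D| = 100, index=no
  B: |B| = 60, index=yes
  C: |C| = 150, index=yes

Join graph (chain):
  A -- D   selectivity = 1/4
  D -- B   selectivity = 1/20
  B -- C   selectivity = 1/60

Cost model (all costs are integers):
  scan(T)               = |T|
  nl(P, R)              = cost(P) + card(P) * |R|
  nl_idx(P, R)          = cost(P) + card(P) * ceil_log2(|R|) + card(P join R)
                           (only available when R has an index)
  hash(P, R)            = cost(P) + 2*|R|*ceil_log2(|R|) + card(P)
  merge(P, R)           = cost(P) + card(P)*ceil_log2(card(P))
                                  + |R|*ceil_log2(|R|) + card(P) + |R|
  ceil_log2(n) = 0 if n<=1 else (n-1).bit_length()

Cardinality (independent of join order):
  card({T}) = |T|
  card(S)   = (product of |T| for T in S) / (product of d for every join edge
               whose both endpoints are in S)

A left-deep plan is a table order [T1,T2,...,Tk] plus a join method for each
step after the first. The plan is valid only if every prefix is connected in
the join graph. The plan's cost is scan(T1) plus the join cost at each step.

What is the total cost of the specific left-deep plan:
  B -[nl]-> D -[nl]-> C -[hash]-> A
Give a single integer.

step 1: scan B: cost=60, card=60
step 2: join D via nl
    card(P join D) = 60*100/(20) = 300
    cost = 60 + 60*100 = 6060
step 3: join C via nl
    card(P join C) = 300*150/(60) = 750
    cost = 6060 + 300*150 = 51060
step 4: join A via hash
    card(P join A) = 750*20/(4) = 3750
    cost = 51060 + 2*20*5 + 750 = 52010

52010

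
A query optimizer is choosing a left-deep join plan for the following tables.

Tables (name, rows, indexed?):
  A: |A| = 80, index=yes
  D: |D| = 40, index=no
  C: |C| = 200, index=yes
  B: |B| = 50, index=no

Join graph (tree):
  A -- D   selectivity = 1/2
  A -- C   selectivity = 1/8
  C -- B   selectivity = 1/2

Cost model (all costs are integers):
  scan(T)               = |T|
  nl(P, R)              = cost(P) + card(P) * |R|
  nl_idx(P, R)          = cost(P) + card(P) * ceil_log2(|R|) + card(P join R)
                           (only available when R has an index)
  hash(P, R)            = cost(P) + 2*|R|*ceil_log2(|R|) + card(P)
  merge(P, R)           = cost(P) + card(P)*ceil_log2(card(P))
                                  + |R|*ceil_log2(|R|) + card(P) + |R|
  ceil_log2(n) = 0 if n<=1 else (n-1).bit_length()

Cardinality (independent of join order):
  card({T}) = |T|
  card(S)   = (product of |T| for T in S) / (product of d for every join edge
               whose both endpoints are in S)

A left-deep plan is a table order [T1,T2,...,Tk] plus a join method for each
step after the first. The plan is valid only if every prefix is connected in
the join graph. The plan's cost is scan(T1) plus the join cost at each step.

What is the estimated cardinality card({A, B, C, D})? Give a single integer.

1000000

Tables in S: A(80), B(50), C(200), D(40)
Edges inside S: A-D(d=2), A-C(d=8), C-B(d=2)
numerator = 80 * 50 * 200 * 40 = 32000000
denominator = 2 * 8 * 2 = 32
card(S) = 32000000 / 32 = 1000000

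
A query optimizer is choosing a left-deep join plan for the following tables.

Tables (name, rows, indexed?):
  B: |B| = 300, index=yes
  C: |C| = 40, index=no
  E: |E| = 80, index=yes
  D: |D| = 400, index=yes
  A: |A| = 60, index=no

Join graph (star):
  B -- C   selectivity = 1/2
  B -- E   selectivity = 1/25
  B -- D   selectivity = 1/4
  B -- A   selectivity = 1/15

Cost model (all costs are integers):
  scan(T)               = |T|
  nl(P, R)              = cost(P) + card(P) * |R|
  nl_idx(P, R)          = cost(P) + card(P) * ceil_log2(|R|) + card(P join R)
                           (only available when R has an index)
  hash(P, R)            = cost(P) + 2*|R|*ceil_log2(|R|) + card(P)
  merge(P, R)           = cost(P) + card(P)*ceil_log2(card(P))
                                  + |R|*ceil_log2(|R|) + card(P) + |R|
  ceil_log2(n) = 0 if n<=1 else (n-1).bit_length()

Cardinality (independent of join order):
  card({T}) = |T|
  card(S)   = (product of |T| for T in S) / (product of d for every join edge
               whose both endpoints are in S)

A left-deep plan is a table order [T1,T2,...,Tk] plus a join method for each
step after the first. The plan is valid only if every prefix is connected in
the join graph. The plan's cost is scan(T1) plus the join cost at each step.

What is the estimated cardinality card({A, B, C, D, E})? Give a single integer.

7680000

Tables in S: A(60), B(300), C(40), D(400), E(80)
Edges inside S: B-C(d=2), B-E(d=25), B-D(d=4), B-A(d=15)
numerator = 60 * 300 * 40 * 400 * 80 = 23040000000
denominator = 2 * 25 * 4 * 15 = 3000
card(S) = 23040000000 / 3000 = 7680000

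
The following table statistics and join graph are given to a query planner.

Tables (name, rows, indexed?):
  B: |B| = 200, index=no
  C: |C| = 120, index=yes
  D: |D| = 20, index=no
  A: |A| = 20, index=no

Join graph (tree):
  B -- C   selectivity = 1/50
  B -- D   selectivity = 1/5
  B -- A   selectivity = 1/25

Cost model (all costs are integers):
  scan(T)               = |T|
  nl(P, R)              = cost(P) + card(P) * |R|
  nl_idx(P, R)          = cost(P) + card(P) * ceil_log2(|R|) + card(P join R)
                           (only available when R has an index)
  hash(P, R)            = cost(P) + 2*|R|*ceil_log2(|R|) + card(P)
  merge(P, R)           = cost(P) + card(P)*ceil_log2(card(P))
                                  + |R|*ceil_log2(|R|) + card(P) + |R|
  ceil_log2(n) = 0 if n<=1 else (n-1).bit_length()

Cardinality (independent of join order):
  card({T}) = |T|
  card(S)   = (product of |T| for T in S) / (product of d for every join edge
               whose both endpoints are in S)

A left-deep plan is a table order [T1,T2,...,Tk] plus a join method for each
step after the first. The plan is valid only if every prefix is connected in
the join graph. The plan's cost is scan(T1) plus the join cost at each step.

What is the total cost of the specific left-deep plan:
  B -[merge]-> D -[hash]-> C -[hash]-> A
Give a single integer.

6720

step 1: scan B: cost=200, card=200
step 2: join D via merge
    card(P join D) = 200*20/(5) = 800
    cost = 200 + 200*8 + 20*5 + 200 + 20 = 2120
step 3: join C via hash
    card(P join C) = 800*120/(50) = 1920
    cost = 2120 + 2*120*7 + 800 = 4600
step 4: join A via hash
    card(P join A) = 1920*20/(25) = 1536
    cost = 4600 + 2*20*5 + 1920 = 6720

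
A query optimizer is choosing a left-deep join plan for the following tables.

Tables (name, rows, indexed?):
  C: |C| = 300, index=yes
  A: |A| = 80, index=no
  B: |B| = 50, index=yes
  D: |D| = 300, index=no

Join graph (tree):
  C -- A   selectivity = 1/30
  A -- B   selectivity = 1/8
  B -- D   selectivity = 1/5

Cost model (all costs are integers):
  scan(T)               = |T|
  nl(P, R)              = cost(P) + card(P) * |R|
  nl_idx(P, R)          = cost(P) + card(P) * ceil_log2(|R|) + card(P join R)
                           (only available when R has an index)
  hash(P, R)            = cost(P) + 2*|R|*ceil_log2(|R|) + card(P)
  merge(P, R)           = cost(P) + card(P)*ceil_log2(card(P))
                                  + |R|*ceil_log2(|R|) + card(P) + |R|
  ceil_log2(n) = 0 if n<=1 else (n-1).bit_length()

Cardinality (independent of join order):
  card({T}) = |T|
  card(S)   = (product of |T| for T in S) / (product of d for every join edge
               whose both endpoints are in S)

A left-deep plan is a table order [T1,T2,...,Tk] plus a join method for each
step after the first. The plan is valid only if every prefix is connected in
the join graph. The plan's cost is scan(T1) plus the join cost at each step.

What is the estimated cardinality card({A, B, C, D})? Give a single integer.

300000

Tables in S: A(80), B(50), C(300), D(300)
Edges inside S: C-A(d=30), A-B(d=8), B-D(d=5)
numerator = 80 * 50 * 300 * 300 = 360000000
denominator = 30 * 8 * 5 = 1200
card(S) = 360000000 / 1200 = 300000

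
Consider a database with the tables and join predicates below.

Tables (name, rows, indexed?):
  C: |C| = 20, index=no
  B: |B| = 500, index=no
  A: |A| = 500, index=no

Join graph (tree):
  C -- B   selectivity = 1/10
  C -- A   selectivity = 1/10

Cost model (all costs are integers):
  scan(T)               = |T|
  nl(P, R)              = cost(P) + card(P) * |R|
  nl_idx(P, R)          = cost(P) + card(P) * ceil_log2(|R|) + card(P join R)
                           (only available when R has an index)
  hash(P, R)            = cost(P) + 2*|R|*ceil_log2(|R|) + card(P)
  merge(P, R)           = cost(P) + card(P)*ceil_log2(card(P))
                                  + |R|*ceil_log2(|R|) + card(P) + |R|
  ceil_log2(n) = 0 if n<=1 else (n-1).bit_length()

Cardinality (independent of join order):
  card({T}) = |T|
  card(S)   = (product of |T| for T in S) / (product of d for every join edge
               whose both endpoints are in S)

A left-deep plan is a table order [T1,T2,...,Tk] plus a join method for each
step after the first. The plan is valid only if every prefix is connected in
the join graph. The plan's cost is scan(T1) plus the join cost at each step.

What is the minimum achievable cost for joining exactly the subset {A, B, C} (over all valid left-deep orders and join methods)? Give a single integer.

11200

Selinger DP over subsets of {A,B,C}:
  {C}: scan cost=20, card=20
  {B}: scan cost=500, card=500
  {A}: scan cost=500, card=500
  {BC}: card=1000; try (C,hash)→1200, (B,merge)→5140, (C,merge)→5620, (B,hash)→9040, (B,nl)→10020, (C,nl)→10500; best=1200 via (C,hash)
  {AC}: card=1000; try (C,hash)→1200, (A,merge)→5140, (C,merge)→5620, (A,hash)→9040, (A,nl)→10020, (C,nl)→10500; best=1200 via (C,hash)
  {ABC}: card=50000; try (B,hash)→11200, (A,hash)→11200, (B,merge)→17200, (A,merge)→17200, (B,nl)→501200, (A,nl)→501200; best=11200 via (B,hash)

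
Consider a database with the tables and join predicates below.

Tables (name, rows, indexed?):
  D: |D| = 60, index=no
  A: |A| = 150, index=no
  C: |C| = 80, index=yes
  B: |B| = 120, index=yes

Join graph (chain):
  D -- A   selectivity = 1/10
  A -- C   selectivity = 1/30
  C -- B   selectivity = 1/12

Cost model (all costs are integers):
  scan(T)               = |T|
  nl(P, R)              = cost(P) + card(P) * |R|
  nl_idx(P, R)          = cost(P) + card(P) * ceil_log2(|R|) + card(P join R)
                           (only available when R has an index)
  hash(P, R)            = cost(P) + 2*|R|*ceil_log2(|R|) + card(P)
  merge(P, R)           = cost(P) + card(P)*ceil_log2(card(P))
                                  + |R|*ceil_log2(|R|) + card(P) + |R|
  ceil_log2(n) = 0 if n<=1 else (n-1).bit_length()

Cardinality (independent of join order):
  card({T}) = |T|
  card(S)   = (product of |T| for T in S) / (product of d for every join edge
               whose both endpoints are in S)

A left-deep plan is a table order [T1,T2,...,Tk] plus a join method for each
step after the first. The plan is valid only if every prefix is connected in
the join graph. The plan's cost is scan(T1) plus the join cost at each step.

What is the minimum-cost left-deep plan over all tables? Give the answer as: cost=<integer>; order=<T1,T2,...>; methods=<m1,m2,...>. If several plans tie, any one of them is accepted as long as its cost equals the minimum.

Selinger DP (subsets sized 1..n):
  {D}: scan cost=60, card=60
  {A}: scan cost=150, card=150
  {C}: scan cost=80, card=80
  {B}: scan cost=120, card=120
  {AD}: card=900; try (D,hash)→1020, (A,merge)→1830, (D,merge)→1920, (A,hash)→2520, (A,nl)→9060, (D,nl)→9150; best=1020 via (D,hash)
  {AC}: card=400; try (C,hash)→1420, (C,nl_idx)→1600, (A,merge)→2070, (C,merge)→2140, (A,hash)→2560, (A,nl)→12080 …(+1); best=1420 via (C,hash)
  {BC}: card=800; try (C,hash)→1360, (B,nl_idx)→1440, (B,merge)→1680, (C,merge)→1720, (C,nl_idx)→1760, (B,hash)→1840 …(+2); best=1360 via (C,hash)
  {ACD}: card=2400; try (D,hash)→2540, (C,hash)→3040, (D,merge)→5840, (C,nl_idx)→9720, (C,merge)→11560, (D,nl)→25420 …(+1); best=2540 via (D,hash)
  {ABC}: card=4000; try (B,hash)→3500, (A,hash)→4560, (B,merge)→6380, (B,nl_idx)→8220, (A,merge)→11510, (B,nl)→49420 …(+1); best=3500 via (B,hash)
  {ABCD}: card=24000; try (B,hash)→6620, (D,hash)→8220, (B,merge)→34700, (B,nl_idx)→43340, (D,merge)→55920, (D,nl)→243500 …(+1); best=6620 via (B,hash)

cost=6620; order=A,C,D,B; methods=hash,hash,hash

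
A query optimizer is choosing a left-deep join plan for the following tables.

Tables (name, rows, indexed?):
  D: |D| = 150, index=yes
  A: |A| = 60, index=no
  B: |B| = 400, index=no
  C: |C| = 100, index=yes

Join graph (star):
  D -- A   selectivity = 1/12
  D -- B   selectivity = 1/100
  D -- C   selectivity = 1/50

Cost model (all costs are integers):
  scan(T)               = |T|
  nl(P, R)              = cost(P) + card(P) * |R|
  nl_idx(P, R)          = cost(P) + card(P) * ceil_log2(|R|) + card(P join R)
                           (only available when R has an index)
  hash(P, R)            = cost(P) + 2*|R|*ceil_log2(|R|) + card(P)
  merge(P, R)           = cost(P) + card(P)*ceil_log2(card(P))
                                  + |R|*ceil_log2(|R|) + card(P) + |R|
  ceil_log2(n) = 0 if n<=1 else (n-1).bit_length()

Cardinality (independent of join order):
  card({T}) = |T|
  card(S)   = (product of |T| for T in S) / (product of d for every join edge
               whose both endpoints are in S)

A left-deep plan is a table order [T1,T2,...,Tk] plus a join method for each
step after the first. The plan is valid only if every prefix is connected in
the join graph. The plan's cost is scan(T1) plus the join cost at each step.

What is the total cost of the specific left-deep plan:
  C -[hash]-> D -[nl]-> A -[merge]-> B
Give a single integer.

42600

step 1: scan C: cost=100, card=100
step 2: join D via hash
    card(P join D) = 100*150/(50) = 300
    cost = 100 + 2*150*8 + 100 = 2600
step 3: join A via nl
    card(P join A) = 300*60/(12) = 1500
    cost = 2600 + 300*60 = 20600
step 4: join B via merge
    card(P join B) = 1500*400/(100) = 6000
    cost = 20600 + 1500*11 + 400*9 + 1500 + 400 = 42600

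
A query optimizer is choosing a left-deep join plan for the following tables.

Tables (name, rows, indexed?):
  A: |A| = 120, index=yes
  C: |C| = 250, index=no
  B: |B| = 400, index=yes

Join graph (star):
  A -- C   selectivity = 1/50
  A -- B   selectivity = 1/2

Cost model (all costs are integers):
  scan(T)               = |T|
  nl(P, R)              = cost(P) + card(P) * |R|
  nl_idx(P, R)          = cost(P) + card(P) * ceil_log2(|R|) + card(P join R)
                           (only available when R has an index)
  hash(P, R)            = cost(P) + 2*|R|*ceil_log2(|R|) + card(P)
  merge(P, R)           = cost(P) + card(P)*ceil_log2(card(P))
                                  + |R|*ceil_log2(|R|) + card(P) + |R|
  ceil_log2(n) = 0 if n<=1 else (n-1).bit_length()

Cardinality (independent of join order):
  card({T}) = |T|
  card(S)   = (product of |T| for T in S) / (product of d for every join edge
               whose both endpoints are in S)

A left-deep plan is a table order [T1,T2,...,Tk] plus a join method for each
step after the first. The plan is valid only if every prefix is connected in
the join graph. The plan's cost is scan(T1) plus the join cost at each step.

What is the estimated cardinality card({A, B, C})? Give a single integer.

120000

Tables in S: A(120), B(400), C(250)
Edges inside S: A-C(d=50), A-B(d=2)
numerator = 120 * 400 * 250 = 12000000
denominator = 50 * 2 = 100
card(S) = 12000000 / 100 = 120000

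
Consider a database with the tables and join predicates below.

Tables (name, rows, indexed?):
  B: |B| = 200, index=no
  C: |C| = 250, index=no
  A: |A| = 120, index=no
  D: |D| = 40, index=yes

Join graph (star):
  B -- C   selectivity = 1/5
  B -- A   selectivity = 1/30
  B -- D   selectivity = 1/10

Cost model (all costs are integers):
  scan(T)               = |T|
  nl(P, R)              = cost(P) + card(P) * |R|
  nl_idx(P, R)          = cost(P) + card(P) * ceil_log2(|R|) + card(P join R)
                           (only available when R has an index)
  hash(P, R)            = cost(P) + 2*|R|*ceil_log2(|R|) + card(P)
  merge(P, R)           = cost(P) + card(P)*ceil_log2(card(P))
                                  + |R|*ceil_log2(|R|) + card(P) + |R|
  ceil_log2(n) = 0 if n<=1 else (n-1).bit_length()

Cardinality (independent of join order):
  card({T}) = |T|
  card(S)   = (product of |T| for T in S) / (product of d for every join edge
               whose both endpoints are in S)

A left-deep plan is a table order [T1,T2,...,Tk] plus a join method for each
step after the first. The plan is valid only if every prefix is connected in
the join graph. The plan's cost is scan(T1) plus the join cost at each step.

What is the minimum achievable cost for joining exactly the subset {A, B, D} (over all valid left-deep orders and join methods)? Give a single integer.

Selinger DP over subsets of {A,B,D}:
  {B}: scan cost=200, card=200
  {A}: scan cost=120, card=120
  {D}: scan cost=40, card=40
  {AB}: card=800; try (A,hash)→2080, (B,merge)→2880, (A,merge)→2960, (B,hash)→3440, (B,nl)→24120, (A,nl)→24200; best=2080 via (A,hash)
  {BD}: card=800; try (D,hash)→880, (B,merge)→2120, (D,nl_idx)→2200, (D,merge)→2280, (B,hash)→3280, (B,nl)→8040 …(+1); best=880 via (D,hash)
  {ABD}: card=3200; try (D,hash)→3360, (A,hash)→3360, (D,nl_idx)→10080, (A,merge)→10640, (D,merge)→11160, (D,nl)→34080 …(+1); best=3360 via (D,hash)

3360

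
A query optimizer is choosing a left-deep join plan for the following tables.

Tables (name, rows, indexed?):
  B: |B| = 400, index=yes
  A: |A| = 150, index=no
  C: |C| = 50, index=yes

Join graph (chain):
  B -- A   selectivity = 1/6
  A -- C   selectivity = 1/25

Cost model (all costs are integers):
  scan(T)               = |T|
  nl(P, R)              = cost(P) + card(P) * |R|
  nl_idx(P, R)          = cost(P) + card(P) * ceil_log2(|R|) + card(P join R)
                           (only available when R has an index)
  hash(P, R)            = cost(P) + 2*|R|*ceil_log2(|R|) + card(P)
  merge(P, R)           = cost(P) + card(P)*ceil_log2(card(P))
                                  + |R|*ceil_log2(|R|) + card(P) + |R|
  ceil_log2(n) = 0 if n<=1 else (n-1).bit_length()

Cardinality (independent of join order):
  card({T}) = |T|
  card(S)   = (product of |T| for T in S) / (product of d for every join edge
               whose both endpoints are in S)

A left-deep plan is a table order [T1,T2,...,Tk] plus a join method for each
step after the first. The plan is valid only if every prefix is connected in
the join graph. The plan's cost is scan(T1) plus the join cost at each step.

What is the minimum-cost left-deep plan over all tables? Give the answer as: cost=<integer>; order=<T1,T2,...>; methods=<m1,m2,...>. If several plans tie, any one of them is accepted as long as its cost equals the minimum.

Selinger DP (subsets sized 1..n):
  {B}: scan cost=400, card=400
  {A}: scan cost=150, card=150
  {C}: scan cost=50, card=50
  {AB}: card=10000; try (A,hash)→3200, (B,merge)→5500, (A,merge)→5750, (B,hash)→7500, (B,nl_idx)→11500, (B,nl)→60150 …(+1); best=3200 via (A,hash)
  {AC}: card=300; try (C,hash)→900, (C,nl_idx)→1350, (A,merge)→1750, (C,merge)→1850, (A,hash)→2500, (A,nl)→7550 …(+1); best=900 via (C,hash)
  {ABC}: card=20000; try (B,merge)→7900, (B,hash)→8400, (C,hash)→13800, (B,nl_idx)→23600, (C,nl_idx)→83200, (B,nl)→120900 …(+2); best=7900 via (B,merge)

cost=7900; order=A,C,B; methods=hash,merge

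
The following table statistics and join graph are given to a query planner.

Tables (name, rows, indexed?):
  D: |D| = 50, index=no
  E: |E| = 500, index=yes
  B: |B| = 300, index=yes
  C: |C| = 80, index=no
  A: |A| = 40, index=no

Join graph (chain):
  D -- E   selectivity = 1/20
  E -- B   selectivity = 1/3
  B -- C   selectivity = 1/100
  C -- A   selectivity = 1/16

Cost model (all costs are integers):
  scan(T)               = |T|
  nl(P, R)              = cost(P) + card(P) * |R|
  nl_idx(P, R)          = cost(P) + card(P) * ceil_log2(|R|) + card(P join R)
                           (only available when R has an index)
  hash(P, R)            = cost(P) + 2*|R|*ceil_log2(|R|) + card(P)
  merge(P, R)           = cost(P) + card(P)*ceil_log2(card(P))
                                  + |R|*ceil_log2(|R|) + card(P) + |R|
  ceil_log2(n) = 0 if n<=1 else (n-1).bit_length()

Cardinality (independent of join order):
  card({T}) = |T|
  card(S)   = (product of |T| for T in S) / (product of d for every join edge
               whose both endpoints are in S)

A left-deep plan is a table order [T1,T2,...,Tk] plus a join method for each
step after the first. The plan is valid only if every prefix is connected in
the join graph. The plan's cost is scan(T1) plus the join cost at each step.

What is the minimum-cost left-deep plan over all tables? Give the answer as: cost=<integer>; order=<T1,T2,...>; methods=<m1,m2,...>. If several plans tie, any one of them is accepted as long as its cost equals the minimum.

Selinger DP (subsets sized 1..n):
  {D}: scan cost=50, card=50
  {E}: scan cost=500, card=500
  {B}: scan cost=300, card=300
  {C}: scan cost=80, card=80
  {A}: scan cost=40, card=40
  {DE}: card=1250; try (D,hash)→1600, (E,nl_idx)→1750, (E,merge)→5400, (D,merge)→5850, (E,hash)→9100, (E,nl)→25050 …(+1); best=1600 via (D,hash)
  {BE}: card=50000; try (B,hash)→6400, (E,merge)→8300, (B,merge)→8500, (E,hash)→9600, (E,nl_idx)→53000, (B,nl_idx)→55000 …(+2); best=6400 via (B,hash)
  {BC}: card=240; try (B,nl_idx)→1040, (C,hash)→1720, (B,merge)→3720, (C,merge)→3940, (B,hash)→5560, (B,nl)→24080 …(+1); best=1040 via (B,nl_idx)
  {AC}: card=200; try (A,hash)→640, (C,merge)→960, (A,merge)→1000, (C,hash)→1200, (C,nl)→3240, (A,nl)→3280; best=640 via (A,hash)
  {BDE}: card=125000; try (B,hash)→8250, (B,merge)→19600, (D,hash)→57000, (B,nl_idx)→137850, (B,nl)→376600, (D,merge)→856750 …(+1); best=8250 via (B,hash)
  {BCE}: card=40000; try (E,merge)→8200, (E,hash)→10280, (E,nl_idx)→43200, (C,hash)→57520, (E,nl)→121040, (C,merge)→857040 …(+1); best=8200 via (E,merge)
  {ABC}: card=600; try (A,hash)→1760, (B,nl_idx)→3040, (A,merge)→3480, (B,merge)→5440, (B,hash)→6240, (A,nl)→10640 …(+1); best=1760 via (A,hash)
  {BCDE}: card=100000; try (D,hash)→48800, (C,hash)→134370, (D,merge)→688550, (D,nl)→2008200, (C,merge)→2258890, (C,nl)→10008250; best=48800 via (D,hash)
  {ABCE}: card=100000; try (E,hash)→11360, (E,merge)→13360, (A,hash)→48680, (E,nl_idx)→107160, (E,nl)→301760, (A,merge)→688480 …(+1); best=11360 via (E,hash)
  {ABCDE}: card=250000; try (D,hash)→111960, (A,hash)→149280, (D,merge)→1811710, (A,merge)→1849080, (A,nl)→4048800, (D,nl)→5011360; best=111960 via (D,hash)

cost=111960; order=C,B,A,E,D; methods=nl_idx,hash,hash,hash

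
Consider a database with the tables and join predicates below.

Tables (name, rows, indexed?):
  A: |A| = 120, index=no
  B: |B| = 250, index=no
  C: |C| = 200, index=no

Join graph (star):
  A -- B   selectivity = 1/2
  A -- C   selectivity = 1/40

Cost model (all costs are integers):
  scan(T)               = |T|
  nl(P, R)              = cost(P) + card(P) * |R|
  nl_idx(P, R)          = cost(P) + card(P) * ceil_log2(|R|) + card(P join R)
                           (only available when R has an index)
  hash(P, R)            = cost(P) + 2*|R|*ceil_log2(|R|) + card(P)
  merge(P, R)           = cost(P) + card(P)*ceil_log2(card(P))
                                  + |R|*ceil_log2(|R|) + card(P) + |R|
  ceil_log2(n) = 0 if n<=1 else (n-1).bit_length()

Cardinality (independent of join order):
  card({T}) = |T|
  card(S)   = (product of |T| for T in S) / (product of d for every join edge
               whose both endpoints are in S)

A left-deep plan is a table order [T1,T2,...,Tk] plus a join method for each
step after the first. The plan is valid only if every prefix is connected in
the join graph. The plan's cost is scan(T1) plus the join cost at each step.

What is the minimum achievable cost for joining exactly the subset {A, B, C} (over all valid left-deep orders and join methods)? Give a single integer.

Selinger DP over subsets of {A,B,C}:
  {A}: scan cost=120, card=120
  {B}: scan cost=250, card=250
  {C}: scan cost=200, card=200
  {AB}: card=15000; try (A,hash)→2180, (B,merge)→3330, (A,merge)→3460, (B,hash)→4240, (B,nl)→30120, (A,nl)→30250; best=2180 via (A,hash)
  {AC}: card=600; try (A,hash)→2080, (C,merge)→2880, (A,merge)→2960, (C,hash)→3440, (C,nl)→24120, (A,nl)→24200; best=2080 via (A,hash)
  {ABC}: card=75000; try (B,hash)→6680, (B,merge)→10930, (C,hash)→20380, (B,nl)→152080, (C,merge)→228980, (C,nl)→3002180; best=6680 via (B,hash)

6680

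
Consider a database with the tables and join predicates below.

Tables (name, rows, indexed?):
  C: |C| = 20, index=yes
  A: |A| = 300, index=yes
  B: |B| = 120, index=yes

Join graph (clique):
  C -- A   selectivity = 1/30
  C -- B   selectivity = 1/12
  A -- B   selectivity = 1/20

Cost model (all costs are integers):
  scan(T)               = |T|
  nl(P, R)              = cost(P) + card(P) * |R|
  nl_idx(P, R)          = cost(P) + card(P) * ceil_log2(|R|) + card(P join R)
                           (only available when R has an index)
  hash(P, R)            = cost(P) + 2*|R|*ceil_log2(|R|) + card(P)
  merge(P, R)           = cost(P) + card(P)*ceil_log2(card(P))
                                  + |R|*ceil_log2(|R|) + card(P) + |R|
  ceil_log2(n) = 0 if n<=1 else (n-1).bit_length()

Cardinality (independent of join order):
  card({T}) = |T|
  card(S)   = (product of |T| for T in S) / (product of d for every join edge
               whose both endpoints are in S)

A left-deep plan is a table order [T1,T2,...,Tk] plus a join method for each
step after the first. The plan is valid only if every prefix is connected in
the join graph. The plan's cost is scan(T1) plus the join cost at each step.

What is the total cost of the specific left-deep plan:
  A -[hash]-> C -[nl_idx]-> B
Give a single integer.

2300

step 1: scan A: cost=300, card=300
step 2: join C via hash
    card(P join C) = 300*20/(30) = 200
    cost = 300 + 2*20*5 + 300 = 800
step 3: join B via nl_idx
    card(P join B) = 200*120/(12*20) = 100
    cost = 800 + 200*7 + 100 = 2300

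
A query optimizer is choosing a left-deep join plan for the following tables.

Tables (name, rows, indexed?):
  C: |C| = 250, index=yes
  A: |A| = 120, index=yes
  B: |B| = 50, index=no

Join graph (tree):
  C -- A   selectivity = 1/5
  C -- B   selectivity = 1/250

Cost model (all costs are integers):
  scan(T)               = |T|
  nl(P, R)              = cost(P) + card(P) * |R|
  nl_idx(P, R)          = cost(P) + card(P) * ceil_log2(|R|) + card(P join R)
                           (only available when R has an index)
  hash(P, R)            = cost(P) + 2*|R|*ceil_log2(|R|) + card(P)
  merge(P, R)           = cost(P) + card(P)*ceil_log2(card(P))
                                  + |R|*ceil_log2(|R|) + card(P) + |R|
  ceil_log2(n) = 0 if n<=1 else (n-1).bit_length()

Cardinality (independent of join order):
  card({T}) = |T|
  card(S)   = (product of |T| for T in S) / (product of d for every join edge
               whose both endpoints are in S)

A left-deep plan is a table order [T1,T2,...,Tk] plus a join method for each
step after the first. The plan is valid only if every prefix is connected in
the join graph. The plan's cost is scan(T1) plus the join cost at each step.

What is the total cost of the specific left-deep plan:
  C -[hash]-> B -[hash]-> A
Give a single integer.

step 1: scan C: cost=250, card=250
step 2: join B via hash
    card(P join B) = 250*50/(250) = 50
    cost = 250 + 2*50*6 + 250 = 1100
step 3: join A via hash
    card(P join A) = 50*120/(5) = 1200
    cost = 1100 + 2*120*7 + 50 = 2830

2830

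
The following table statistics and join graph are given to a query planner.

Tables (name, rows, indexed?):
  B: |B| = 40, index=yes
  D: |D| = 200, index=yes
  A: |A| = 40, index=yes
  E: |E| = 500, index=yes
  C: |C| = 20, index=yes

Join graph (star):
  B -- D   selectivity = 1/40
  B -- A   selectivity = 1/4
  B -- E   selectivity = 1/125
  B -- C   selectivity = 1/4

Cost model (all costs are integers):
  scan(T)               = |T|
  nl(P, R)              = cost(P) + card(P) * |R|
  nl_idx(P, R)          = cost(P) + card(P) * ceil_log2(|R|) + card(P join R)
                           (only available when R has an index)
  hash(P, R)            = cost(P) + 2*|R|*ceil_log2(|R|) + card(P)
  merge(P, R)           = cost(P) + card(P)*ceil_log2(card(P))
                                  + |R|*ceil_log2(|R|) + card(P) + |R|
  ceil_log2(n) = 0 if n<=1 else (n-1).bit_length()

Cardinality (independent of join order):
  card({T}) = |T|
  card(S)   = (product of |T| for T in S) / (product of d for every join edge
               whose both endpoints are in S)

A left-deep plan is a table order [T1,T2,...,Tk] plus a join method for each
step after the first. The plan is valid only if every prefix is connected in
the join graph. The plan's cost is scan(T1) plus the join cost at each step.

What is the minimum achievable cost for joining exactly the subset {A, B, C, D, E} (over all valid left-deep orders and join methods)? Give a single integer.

8120

Selinger DP over subsets of {A,B,C,D,E}:
  {B}: scan cost=40, card=40
  {D}: scan cost=200, card=200
  {A}: scan cost=40, card=40
  {E}: scan cost=500, card=500
  {C}: scan cost=20, card=20
  {BD}: card=200; try (D,nl_idx)→560, (B,hash)→880, (B,nl_idx)→1600, (D,merge)→2120, (B,merge)→2280, (D,hash)→3280 …(+2); best=560 via (D,nl_idx)
  {AB}: card=400; try (B,hash)→560, (A,hash)→560, (B,merge)→600, (A,merge)→600, (B,nl_idx)→680, (A,nl_idx)→680 …(+2); best=560 via (B,hash)
  {BE}: card=160; try (E,nl_idx)→560, (B,hash)→1480, (B,nl_idx)→3660, (E,merge)→5320, (B,merge)→5780, (E,hash)→9080 …(+2); best=560 via (E,nl_idx)
  {BC}: card=200; try (C,hash)→280, (B,nl_idx)→340, (B,merge)→420, (C,merge)→440, (C,nl_idx)→440, (B,hash)→520 …(+2); best=280 via (C,hash)
  {ABD}: card=2000; try (A,hash)→1240, (A,merge)→2640, (A,nl_idx)→3760, (D,hash)→4160, (D,nl_idx)→5760, (D,merge)→6360 …(+2); best=1240 via (A,hash)
  {BDE}: card=800; try (D,nl_idx)→2640, (E,nl_idx)→3160, (D,merge)→3800, (D,hash)→3920, (E,merge)→7360, (E,hash)→9760 …(+2); best=2640 via (D,nl_idx)
  {BCD}: card=1000; try (C,hash)→960, (C,merge)→2480, (C,nl_idx)→2560, (D,nl_idx)→2880, (D,hash)→3680, (D,merge)→3880 …(+2); best=960 via (C,hash)
  {ABE}: card=1600; try (A,hash)→1200, (A,merge)→2280, (A,nl_idx)→3120, (E,nl_idx)→5760, (A,nl)→6960, (E,merge)→9560 …(+2); best=1200 via (A,hash)
  {ABC}: card=2000; try (A,hash)→960, (C,hash)→1160, (A,merge)→2360, (A,nl_idx)→3480, (C,nl_idx)→4560, (C,merge)→4680 …(+2); best=960 via (A,hash)
  {BCE}: card=800; try (C,hash)→920, (C,merge)→2120, (C,nl_idx)→2160, (E,nl_idx)→2880, (C,nl)→3760, (E,merge)→7080 …(+2); best=920 via (C,hash)
  {ABDE}: card=8000; try (A,hash)→3920, (D,hash)→6000, (A,merge)→11720, (E,hash)→12240, (A,nl_idx)→15440, (D,nl_idx)→22000 …(+6); best=3920 via (A,hash)
  {ABCD}: card=10000; try (A,hash)→2440, (C,hash)→3440, (D,hash)→6160, (A,merge)→12240, (A,nl_idx)→16960, (C,nl_idx)→21240 …(+6); best=2440 via (A,hash)
  {BCDE}: card=4000; try (C,hash)→3640, (D,hash)→4920, (C,nl_idx)→10640, (E,hash)→10960, (D,nl_idx)→11320, (D,merge)→11520 …(+6); best=3640 via (C,hash)
  {ABCE}: card=8000; try (A,hash)→2200, (C,hash)→3000, (A,merge)→10000, (E,hash)→11960, (A,nl_idx)→13720, (C,nl_idx)→17200 …(+6); best=2200 via (A,hash)
  {ABCDE}: card=40000; try (A,hash)→8120, (C,hash)→12120, (D,hash)→13400, (E,hash)→21440, (A,merge)→55920, (A,nl_idx)→67640 …(+10); best=8120 via (A,hash)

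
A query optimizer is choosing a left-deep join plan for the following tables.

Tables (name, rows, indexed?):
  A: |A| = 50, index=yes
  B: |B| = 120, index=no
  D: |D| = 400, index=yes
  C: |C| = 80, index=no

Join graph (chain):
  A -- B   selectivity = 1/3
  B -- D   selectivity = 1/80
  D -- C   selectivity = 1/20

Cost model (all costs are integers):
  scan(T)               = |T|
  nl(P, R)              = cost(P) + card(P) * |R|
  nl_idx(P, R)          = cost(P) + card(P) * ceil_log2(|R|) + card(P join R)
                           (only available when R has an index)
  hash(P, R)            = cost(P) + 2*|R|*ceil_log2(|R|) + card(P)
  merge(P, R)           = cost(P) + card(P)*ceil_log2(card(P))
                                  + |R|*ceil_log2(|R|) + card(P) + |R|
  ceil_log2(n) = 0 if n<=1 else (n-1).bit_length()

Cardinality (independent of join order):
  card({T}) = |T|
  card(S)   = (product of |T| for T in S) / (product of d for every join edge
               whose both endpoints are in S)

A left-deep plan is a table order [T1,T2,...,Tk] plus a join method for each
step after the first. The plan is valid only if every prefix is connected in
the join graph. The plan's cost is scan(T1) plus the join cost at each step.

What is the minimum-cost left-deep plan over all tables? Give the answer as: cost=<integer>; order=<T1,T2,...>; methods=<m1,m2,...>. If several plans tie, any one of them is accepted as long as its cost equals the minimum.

cost=6520; order=B,D,C,A; methods=nl_idx,hash,hash

Selinger DP (subsets sized 1..n):
  {A}: scan cost=50, card=50
  {B}: scan cost=120, card=120
  {D}: scan cost=400, card=400
  {C}: scan cost=80, card=80
  {AB}: card=2000; try (A,hash)→840, (B,merge)→1360, (A,merge)→1430, (B,hash)→1780, (A,nl_idx)→2840, (B,nl)→6050 …(+1); best=840 via (A,hash)
  {BD}: card=600; try (D,nl_idx)→1800, (B,hash)→2480, (D,merge)→5080, (B,merge)→5360, (D,hash)→7440, (D,nl)→48120 …(+1); best=1800 via (D,nl_idx)
  {CD}: card=1600; try (C,hash)→1920, (D,nl_idx)→2400, (D,merge)→4720, (C,merge)→5040, (D,hash)→7360, (D,nl)→32080 …(+1); best=1920 via (C,hash)
  {ABD}: card=10000; try (A,hash)→3000, (A,merge)→8750, (D,hash)→10040, (A,nl_idx)→15400, (D,merge)→28840, (D,nl_idx)→28840 …(+2); best=3000 via (A,hash)
  {BCD}: card=2400; try (C,hash)→3520, (B,hash)→5200, (C,merge)→9040, (B,merge)→22080, (C,nl)→49800, (B,nl)→193920; best=3520 via (C,hash)
  {ABCD}: card=40000; try (A,hash)→6520, (C,hash)→14120, (A,merge)→35070, (A,nl_idx)→57920, (A,nl)→123520, (C,merge)→153640 …(+1); best=6520 via (A,hash)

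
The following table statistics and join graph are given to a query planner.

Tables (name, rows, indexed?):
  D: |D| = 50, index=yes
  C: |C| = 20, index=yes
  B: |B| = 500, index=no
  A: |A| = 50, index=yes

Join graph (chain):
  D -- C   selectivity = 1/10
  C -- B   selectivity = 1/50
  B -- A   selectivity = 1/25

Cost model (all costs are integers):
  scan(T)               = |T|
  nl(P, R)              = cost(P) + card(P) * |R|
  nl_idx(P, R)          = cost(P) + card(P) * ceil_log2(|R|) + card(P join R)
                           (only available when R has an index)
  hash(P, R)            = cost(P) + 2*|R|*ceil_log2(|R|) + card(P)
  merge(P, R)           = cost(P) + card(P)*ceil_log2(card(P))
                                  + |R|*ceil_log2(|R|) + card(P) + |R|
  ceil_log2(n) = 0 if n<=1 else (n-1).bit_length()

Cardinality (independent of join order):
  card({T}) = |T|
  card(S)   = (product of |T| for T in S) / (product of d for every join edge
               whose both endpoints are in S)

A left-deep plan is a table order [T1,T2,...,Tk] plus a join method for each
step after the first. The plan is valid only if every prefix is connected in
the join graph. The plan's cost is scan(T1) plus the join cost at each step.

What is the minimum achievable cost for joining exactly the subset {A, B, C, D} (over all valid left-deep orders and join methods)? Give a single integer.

Selinger DP over subsets of {A,B,C,D}:
  {D}: scan cost=50, card=50
  {C}: scan cost=20, card=20
  {B}: scan cost=500, card=500
  {A}: scan cost=50, card=50
  {CD}: card=100; try (D,nl_idx)→240, (C,hash)→300, (C,nl_idx)→400, (D,merge)→490, (C,merge)→520, (D,hash)→640 …(+2); best=240 via (D,nl_idx)
  {BC}: card=200; try (C,hash)→1200, (C,nl_idx)→3200, (B,merge)→5140, (C,merge)→5620, (B,hash)→9040, (B,nl)→10020 …(+1); best=1200 via (C,hash)
  {AB}: card=1000; try (A,hash)→1600, (A,nl_idx)→4500, (B,merge)→5400, (A,merge)→5850, (B,hash)→9100, (B,nl)→25050 …(+1); best=1600 via (A,hash)
  {BCD}: card=1000; try (D,hash)→2000, (D,merge)→3350, (D,nl_idx)→3400, (B,merge)→6040, (B,hash)→9340, (D,nl)→11200 …(+1); best=2000 via (D,hash)
  {ABC}: card=400; try (A,hash)→2000, (C,hash)→2800, (A,nl_idx)→2800, (A,merge)→3350, (C,nl_idx)→7000, (A,nl)→11200 …(+2); best=2000 via (A,hash)
  {ABCD}: card=2000; try (D,hash)→3000, (A,hash)→3600, (D,merge)→6350, (D,nl_idx)→6400, (A,nl_idx)→10000, (A,merge)→13350 …(+2); best=3000 via (D,hash)

3000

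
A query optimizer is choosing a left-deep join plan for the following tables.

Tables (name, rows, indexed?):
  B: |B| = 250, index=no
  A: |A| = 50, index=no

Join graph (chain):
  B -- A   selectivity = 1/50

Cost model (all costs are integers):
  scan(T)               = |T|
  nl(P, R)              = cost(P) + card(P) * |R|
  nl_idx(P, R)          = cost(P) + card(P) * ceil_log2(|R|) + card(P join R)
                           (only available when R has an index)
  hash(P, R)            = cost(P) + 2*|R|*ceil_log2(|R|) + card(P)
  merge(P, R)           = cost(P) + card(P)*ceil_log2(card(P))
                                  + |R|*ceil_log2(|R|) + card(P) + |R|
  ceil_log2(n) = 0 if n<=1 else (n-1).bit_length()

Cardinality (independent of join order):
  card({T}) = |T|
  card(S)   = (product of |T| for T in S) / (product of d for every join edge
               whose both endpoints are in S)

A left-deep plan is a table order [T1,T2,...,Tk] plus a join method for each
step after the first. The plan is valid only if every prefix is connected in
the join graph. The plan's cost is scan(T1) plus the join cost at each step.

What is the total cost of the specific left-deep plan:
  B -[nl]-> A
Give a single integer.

step 1: scan B: cost=250, card=250
step 2: join A via nl
    card(P join A) = 250*50/(50) = 250
    cost = 250 + 250*50 = 12750

12750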